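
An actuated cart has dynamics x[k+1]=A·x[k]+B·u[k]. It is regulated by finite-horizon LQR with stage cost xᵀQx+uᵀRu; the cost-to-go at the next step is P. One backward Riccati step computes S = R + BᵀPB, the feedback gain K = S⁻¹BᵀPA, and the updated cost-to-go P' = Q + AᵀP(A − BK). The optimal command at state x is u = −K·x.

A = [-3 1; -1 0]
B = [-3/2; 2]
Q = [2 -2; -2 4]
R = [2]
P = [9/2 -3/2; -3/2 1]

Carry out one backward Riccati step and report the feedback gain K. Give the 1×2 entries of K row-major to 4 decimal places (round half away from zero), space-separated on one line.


BᵀP = [-9.7500 4.2500]
S = R + BᵀPB = [2] + [23.1250] = [25.1250]
BᵀPA = [25.0000 -9.7500]
K = S⁻¹·BᵀPA = [0.9950 -0.3881]
A−BK = [-1.5075 0.4179; -2.9900 0.7761]
AᵀP(A−BK) = [7.6244 -2.2985; -2.2985 0.7164]
P' = Q + AᵀP(A−BK) = [9.6244 -4.2985; -4.2985 4.7164]
tr(P') = 14.3408

0.9950 -0.3881


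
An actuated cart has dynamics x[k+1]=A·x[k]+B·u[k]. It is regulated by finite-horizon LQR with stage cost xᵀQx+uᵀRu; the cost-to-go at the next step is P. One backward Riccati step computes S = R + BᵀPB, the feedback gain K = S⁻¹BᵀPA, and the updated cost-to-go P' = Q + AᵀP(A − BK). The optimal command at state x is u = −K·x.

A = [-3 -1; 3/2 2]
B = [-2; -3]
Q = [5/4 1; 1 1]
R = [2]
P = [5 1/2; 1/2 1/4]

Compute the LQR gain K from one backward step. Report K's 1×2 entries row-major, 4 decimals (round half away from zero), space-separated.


1.0537 0.2645

BᵀP = [-11.5000 -1.7500]
S = R + BᵀPB = [2] + [28.2500] = [30.2500]
BᵀPA = [31.8750 8.0000]
K = S⁻¹·BᵀPA = [1.0537 0.2645]
A−BK = [-0.8926 -0.4711; 4.6612 2.7934]
AᵀP(A−BK) = [7.4752 3.5702; 3.5702 1.8843]
P' = Q + AᵀP(A−BK) = [8.7252 4.5702; 4.5702 2.8843]
tr(P') = 11.6095


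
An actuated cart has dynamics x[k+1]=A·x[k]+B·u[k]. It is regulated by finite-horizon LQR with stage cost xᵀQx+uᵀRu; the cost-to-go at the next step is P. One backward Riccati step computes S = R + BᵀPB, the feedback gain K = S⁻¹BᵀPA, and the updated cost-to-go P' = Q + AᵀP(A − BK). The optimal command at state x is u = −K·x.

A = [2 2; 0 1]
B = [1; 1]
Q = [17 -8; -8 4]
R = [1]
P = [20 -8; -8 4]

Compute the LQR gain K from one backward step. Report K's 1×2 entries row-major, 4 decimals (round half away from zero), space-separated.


2.6667 2.2222

BᵀP = [12.0000 -4.0000]
S = R + BᵀPB = [1] + [8.0000] = [9.0000]
BᵀPA = [24.0000 20.0000]
K = S⁻¹·BᵀPA = [2.6667 2.2222]
A−BK = [-0.6667 -0.2222; -2.6667 -1.2222]
AᵀP(A−BK) = [16.0000 10.6667; 10.6667 7.5556]
P' = Q + AᵀP(A−BK) = [33.0000 2.6667; 2.6667 11.5556]
tr(P') = 44.5556


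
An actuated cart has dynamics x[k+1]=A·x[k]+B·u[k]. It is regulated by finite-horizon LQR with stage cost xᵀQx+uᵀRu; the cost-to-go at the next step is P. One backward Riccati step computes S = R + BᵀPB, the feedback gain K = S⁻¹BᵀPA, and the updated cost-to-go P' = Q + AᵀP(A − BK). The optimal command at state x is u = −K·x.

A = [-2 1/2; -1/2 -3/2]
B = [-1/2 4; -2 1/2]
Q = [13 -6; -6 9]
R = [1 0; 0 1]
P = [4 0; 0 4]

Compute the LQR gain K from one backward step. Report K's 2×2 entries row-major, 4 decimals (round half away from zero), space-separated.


BᵀP = [-2.0000 -8.0000; 16.0000 2.0000]
S = R + BᵀPB = [1 0; 0 1] + [17.0000 -12.0000; -12.0000 65.0000] = [18.0000 -12.0000; -12.0000 66.0000]
BᵀPA = [8.0000 11.0000; -33.0000 5.0000]
K = S⁻¹·BᵀPA = [0.1264 0.7529; -0.4770 0.2126]
A−BK = [-0.0287 0.0259; -0.0086 -0.1006]
AᵀP(A−BK) = [0.2471 -0.0057; -0.0057 0.6552]
P' = Q + AᵀP(A−BK) = [13.2471 -6.0057; -6.0057 9.6552]
tr(P') = 22.9023

0.1264 0.7529 -0.4770 0.2126


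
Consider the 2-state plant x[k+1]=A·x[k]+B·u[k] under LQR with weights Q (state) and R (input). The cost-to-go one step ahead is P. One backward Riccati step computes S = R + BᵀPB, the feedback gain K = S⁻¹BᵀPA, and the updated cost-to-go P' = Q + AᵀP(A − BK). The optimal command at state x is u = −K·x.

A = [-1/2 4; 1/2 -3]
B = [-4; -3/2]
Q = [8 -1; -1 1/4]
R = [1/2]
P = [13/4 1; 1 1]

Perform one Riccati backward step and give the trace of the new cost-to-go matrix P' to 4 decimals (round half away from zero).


19.7076

BᵀP = [-14.5000 -5.5000]
S = R + BᵀPB = [1/2] + [66.2500] = [66.7500]
BᵀPA = [4.5000 -41.5000]
K = S⁻¹·BᵀPA = [0.0674 -0.6217]
A−BK = [-0.2303 1.5131; 0.6011 -3.9326]
AᵀP(A−BK) = [0.2591 -1.7022; -1.7022 11.1985]
P' = Q + AᵀP(A−BK) = [8.2591 -2.7022; -2.7022 11.4485]
tr(P') = 19.7076


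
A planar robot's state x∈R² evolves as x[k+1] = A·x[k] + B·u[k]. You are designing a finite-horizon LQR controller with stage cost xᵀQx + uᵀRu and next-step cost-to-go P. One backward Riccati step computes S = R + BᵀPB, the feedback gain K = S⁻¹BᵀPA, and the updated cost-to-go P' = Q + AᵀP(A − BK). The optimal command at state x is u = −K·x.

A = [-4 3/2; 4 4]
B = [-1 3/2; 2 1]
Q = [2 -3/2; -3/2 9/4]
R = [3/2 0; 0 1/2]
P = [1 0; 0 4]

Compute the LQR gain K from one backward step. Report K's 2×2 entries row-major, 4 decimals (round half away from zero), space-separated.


2.1543 1.0560 -0.5930 1.6868

BᵀP = [-1.0000 8.0000; 1.5000 4.0000]
S = R + BᵀPB = [3/2 0; 0 1/2] + [17.0000 6.5000; 6.5000 6.2500] = [18.5000 6.5000; 6.5000 6.7500]
BᵀPA = [36.0000 30.5000; 10.0000 18.2500]
K = S⁻¹·BᵀPA = [2.1543 1.0560; -0.5930 1.6868]
A−BK = [-0.9561 0.0257; 0.2844 0.2012]
AᵀP(A−BK) = [8.3752 3.1165; 3.1165 3.2579]
P' = Q + AᵀP(A−BK) = [10.3752 1.6165; 1.6165 5.5079]
tr(P') = 15.8831


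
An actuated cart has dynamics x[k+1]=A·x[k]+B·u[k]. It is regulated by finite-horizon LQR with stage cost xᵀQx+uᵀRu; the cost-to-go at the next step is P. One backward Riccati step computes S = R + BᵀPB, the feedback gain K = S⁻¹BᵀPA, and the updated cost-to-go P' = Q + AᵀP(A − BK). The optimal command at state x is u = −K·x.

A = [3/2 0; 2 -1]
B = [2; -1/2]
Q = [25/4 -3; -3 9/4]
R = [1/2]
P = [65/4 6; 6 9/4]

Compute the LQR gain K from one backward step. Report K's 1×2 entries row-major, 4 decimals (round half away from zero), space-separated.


1.2208 -0.2012

BᵀP = [29.5000 10.8750]
S = R + BᵀPB = [1/2] + [53.5625] = [54.0625]
BᵀPA = [66.0000 -10.8750]
K = S⁻¹·BᵀPA = [1.2208 -0.2012]
A−BK = [-0.9416 0.4023; 2.6104 -1.1006]
AᵀP(A−BK) = [0.9891 -0.2237; -0.2237 0.0624]
P' = Q + AᵀP(A−BK) = [7.2391 -3.2237; -3.2237 2.3124]
tr(P') = 9.5515


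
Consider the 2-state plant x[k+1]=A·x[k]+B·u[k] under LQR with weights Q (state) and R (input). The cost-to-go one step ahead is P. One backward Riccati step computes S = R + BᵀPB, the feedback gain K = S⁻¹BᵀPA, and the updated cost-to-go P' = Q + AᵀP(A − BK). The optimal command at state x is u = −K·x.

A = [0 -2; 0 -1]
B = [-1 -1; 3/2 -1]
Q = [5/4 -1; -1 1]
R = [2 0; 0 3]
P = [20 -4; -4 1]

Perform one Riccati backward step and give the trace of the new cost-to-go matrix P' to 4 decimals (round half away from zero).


5.9433

BᵀP = [-26.0000 5.5000; -16.0000 3.0000]
S = R + BᵀPB = [2 0; 0 3] + [34.2500 20.5000; 20.5000 13.0000] = [36.2500 20.5000; 20.5000 16.0000]
BᵀPA = [0.0000 46.5000; 0.0000 29.0000]
K = S⁻¹·BᵀPA = [0.0000 0.9358; 0.0000 0.6135]
A−BK = [0.0000 -0.4507; 0.0000 -1.7903]
AᵀP(A−BK) = [0.0000 0.0000; 0.0000 3.6933]
P' = Q + AᵀP(A−BK) = [1.2500 -1.0000; -1.0000 4.6933]
tr(P') = 5.9433


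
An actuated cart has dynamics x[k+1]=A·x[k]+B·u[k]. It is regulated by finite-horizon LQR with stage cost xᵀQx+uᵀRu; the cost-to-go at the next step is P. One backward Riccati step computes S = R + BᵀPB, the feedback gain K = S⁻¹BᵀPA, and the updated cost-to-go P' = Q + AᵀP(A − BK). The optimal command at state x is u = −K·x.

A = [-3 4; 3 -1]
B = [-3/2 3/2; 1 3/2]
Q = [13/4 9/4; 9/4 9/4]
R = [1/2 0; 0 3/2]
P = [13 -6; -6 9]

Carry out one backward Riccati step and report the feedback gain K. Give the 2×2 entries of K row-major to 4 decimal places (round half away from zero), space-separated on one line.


2.3712 -1.9897 0.3615 0.6298

BᵀP = [-25.5000 18.0000; 10.5000 4.5000]
S = R + BᵀPB = [1/2 0; 0 3/2] + [56.2500 -11.2500; -11.2500 22.5000] = [56.7500 -11.2500; -11.2500 24.0000]
BᵀPA = [130.5000 -120.0000; -18.0000 37.5000]
K = S⁻¹·BᵀPA = [2.3712 -1.9897; 0.3615 0.6298]
A−BK = [0.0146 0.0707; 0.0865 0.0449]
AᵀP(A−BK) = [3.0624 -2.0097; -2.0097 2.6195]
P' = Q + AᵀP(A−BK) = [6.3124 0.2403; 0.2403 4.8695]
tr(P') = 11.1819


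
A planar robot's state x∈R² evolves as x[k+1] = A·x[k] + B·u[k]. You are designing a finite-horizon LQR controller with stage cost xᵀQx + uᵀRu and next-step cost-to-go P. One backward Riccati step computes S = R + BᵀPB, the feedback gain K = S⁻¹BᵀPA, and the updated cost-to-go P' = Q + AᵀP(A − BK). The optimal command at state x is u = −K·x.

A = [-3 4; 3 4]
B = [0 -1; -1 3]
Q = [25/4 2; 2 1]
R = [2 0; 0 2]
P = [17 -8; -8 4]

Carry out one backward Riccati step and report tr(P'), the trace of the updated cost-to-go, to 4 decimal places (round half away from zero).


26.4610

BᵀP = [8.0000 -4.0000; -41.0000 20.0000]
S = R + BᵀPB = [2 0; 0 2] + [4.0000 -20.0000; -20.0000 101.0000] = [6.0000 -20.0000; -20.0000 103.0000]
BᵀPA = [-36.0000 16.0000; 183.0000 -84.0000]
K = S⁻¹·BᵀPA = [-0.2202 -0.1468; 1.7339 -0.8440]
A−BK = [-1.2661 3.1560; -2.4220 6.3853]
AᵀP(A−BK) = [7.7615 -6.8257; -6.8257 11.4495]
P' = Q + AᵀP(A−BK) = [14.0115 -4.8257; -4.8257 12.4495]
tr(P') = 26.4610


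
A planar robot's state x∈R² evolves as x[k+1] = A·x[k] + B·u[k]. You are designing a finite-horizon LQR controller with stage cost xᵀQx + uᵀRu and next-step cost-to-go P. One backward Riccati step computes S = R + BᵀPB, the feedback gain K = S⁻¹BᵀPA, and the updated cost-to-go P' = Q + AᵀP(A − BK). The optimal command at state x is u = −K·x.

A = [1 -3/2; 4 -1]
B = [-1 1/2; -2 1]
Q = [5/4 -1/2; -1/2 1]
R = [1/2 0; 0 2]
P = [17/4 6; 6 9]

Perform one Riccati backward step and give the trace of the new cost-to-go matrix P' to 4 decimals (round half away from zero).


BᵀP = [-16.2500 -24.0000; 8.1250 12.0000]
S = R + BᵀPB = [1/2 0; 0 2] + [64.2500 -32.1250; -32.1250 16.0625] = [64.7500 -32.1250; -32.1250 18.0625]
BᵀPA = [-112.2500 48.3750; 56.1250 -24.1875]
K = S⁻¹·BᵀPA = [-1.6324 0.7035; 0.2040 -0.0879]
A−BK = [-0.7344 -0.7526; 0.5312 0.4949]
AᵀP(A−BK) = [1.5660 -0.4744; -0.4744 0.4049]
P' = Q + AᵀP(A−BK) = [2.8160 -0.9744; -0.9744 1.4049]
tr(P') = 4.2209

4.2209


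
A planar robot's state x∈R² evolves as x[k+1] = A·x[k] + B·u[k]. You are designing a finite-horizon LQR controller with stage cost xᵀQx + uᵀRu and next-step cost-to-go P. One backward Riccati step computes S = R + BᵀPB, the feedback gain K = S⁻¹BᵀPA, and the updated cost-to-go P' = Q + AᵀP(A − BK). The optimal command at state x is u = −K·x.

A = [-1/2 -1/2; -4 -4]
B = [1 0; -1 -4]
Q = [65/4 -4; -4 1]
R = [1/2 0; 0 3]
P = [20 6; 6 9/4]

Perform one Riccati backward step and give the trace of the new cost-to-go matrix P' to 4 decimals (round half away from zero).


24.0685

BᵀP = [14.0000 3.7500; -24.0000 -9.0000]
S = R + BᵀPB = [1/2 0; 0 3] + [10.2500 -15.0000; -15.0000 36.0000] = [10.7500 -15.0000; -15.0000 39.0000]
BᵀPA = [-22.0000 -22.0000; 48.0000 48.0000]
K = S⁻¹·BᵀPA = [-0.7104 -0.7104; 0.9575 0.9575]
A−BK = [0.2104 0.2104; -0.8803 -0.8803]
AᵀP(A−BK) = [3.4093 3.4093; 3.4093 3.4093]
P' = Q + AᵀP(A−BK) = [19.6593 -0.5907; -0.5907 4.4093]
tr(P') = 24.0685


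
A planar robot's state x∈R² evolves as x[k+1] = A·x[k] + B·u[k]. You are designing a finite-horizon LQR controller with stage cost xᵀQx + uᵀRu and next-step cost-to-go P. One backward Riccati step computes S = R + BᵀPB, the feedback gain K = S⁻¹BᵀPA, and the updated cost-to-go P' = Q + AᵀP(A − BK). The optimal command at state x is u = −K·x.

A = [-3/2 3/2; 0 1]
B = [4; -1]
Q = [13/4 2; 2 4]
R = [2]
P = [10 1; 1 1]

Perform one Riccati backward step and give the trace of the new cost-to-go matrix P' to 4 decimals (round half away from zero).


9.7694

BᵀP = [39.0000 3.0000]
S = R + BᵀPB = [2] + [153.0000] = [155.0000]
BᵀPA = [-58.5000 61.5000]
K = S⁻¹·BᵀPA = [-0.3774 0.3968]
A−BK = [0.0097 -0.0871; -0.3774 1.3968]
AᵀP(A−BK) = [0.4210 -0.7887; -0.7887 2.0984]
P' = Q + AᵀP(A−BK) = [3.6710 1.2113; 1.2113 6.0984]
tr(P') = 9.7694


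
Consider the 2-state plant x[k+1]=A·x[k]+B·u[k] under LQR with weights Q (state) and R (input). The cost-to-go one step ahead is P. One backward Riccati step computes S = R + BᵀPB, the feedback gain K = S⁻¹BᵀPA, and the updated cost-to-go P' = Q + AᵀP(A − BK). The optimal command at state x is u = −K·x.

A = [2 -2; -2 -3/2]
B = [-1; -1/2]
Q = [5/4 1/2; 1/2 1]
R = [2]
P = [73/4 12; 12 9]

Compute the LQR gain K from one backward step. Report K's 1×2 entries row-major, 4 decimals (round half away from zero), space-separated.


-0.4493 2.1232

BᵀP = [-24.2500 -16.5000]
S = R + BᵀPB = [2] + [32.5000] = [34.5000]
BᵀPA = [-15.5000 73.2500]
K = S⁻¹·BᵀPA = [-0.4493 2.1232]
A−BK = [1.5507 0.1232; -2.2246 -0.4384]
AᵀP(A−BK) = [6.0362 -1.0906; -1.0906 9.7264]
P' = Q + AᵀP(A−BK) = [7.2862 -0.5906; -0.5906 10.7264]
tr(P') = 18.0127


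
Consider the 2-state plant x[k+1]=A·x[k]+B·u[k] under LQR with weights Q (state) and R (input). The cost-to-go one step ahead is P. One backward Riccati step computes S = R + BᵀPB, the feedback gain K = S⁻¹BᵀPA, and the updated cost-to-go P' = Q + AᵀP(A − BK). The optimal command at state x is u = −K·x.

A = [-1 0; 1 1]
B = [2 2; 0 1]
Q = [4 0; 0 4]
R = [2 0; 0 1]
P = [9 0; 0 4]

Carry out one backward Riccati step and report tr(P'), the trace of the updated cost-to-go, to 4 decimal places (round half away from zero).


12.8015

BᵀP = [18.0000 0.0000; 18.0000 4.0000]
S = R + BᵀPB = [2 0; 0 1] + [36.0000 36.0000; 36.0000 40.0000] = [38.0000 36.0000; 36.0000 41.0000]
BᵀPA = [-18.0000 0.0000; -14.0000 4.0000]
K = S⁻¹·BᵀPA = [-0.8931 -0.5496; 0.4427 0.5802]
A−BK = [-0.0992 -0.0611; 0.5573 0.4198]
AᵀP(A−BK) = [3.1221 2.2290; 2.2290 1.6794]
P' = Q + AᵀP(A−BK) = [7.1221 2.2290; 2.2290 5.6794]
tr(P') = 12.8015


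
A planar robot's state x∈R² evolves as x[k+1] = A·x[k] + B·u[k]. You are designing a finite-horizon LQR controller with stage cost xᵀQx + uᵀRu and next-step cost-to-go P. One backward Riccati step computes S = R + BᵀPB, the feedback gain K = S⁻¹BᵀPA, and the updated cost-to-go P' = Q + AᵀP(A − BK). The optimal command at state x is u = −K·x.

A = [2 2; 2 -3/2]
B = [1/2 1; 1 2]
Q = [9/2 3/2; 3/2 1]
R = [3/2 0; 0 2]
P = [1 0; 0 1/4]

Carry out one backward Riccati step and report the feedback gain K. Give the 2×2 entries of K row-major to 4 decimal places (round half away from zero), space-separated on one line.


0.4286 0.1786 0.6429 0.2679

BᵀP = [0.5000 0.2500; 1.0000 0.5000]
S = R + BᵀPB = [3/2 0; 0 2] + [0.5000 1.0000; 1.0000 2.0000] = [2.0000 1.0000; 1.0000 4.0000]
BᵀPA = [1.5000 0.6250; 3.0000 1.2500]
K = S⁻¹·BᵀPA = [0.4286 0.1786; 0.6429 0.2679]
A−BK = [1.1429 1.6429; 0.2857 -2.2143]
AᵀP(A−BK) = [2.4286 2.1786; 2.1786 4.1161]
P' = Q + AᵀP(A−BK) = [6.9286 3.6786; 3.6786 5.1161]
tr(P') = 12.0446


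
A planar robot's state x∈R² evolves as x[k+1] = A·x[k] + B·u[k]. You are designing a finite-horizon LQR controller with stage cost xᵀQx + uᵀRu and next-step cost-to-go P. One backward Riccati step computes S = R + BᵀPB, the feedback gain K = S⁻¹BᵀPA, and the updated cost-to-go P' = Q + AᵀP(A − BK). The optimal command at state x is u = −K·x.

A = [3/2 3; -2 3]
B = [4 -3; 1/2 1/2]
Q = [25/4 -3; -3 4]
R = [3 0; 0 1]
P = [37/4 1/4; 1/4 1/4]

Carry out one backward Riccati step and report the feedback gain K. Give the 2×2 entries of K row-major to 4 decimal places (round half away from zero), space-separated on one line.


0.0283 0.4620 -0.4434 -0.4015

BᵀP = [37.1250 1.1250; -27.6250 -0.6250]
S = R + BᵀPB = [3 0; 0 1] + [149.0625 -110.8125; -110.8125 82.5625] = [152.0625 -110.8125; -110.8125 83.5625]
BᵀPA = [53.4375 114.7500; -40.1875 -84.7500]
K = S⁻¹·BᵀPA = [0.0283 0.4620; -0.4434 -0.4015]
A−BK = [0.0566 -0.0527; -1.7925 2.9697]
AᵀP(A−BK) = [0.9811 -1.0755; -1.0755 2.9539]
P' = Q + AᵀP(A−BK) = [7.2311 -4.0755; -4.0755 6.9539]
tr(P') = 14.1851


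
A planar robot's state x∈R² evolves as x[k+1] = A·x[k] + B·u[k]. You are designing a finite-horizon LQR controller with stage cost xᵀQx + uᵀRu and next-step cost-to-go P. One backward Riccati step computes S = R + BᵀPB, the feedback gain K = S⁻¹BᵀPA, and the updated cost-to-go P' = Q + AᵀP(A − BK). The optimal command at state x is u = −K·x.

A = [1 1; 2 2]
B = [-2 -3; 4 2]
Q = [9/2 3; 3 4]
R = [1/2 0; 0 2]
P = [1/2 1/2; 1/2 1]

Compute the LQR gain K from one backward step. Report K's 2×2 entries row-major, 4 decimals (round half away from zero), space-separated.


0.7843 0.7843 -0.4118 -0.4118

BᵀP = [1.0000 3.0000; -0.5000 0.5000]
S = R + BᵀPB = [1/2 0; 0 2] + [10.0000 3.0000; 3.0000 2.5000] = [10.5000 3.0000; 3.0000 4.5000]
BᵀPA = [7.0000 7.0000; 0.5000 0.5000]
K = S⁻¹·BᵀPA = [0.7843 0.7843; -0.4118 -0.4118]
A−BK = [1.3333 1.3333; -0.3137 -0.3137]
AᵀP(A−BK) = [1.2157 1.2157; 1.2157 1.2157]
P' = Q + AᵀP(A−BK) = [5.7157 4.2157; 4.2157 5.2157]
tr(P') = 10.9314


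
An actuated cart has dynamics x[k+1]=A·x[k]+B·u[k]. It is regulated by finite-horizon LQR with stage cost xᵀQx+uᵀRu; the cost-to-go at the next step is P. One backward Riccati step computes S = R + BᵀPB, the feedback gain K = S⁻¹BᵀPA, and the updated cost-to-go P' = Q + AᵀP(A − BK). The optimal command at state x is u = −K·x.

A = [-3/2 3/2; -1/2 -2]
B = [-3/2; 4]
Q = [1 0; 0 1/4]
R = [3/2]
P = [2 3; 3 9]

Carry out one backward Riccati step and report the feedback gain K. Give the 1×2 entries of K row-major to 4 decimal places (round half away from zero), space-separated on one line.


-0.2566 -0.4342

BᵀP = [9.0000 31.5000]
S = R + BᵀPB = [3/2] + [112.5000] = [114.0000]
BᵀPA = [-29.2500 -49.5000]
K = S⁻¹·BᵀPA = [-0.2566 -0.4342]
A−BK = [-1.8849 0.8487; 0.5263 -0.2632]
AᵀP(A−BK) = [3.7451 -1.4507; -1.4507 1.0066]
P' = Q + AᵀP(A−BK) = [4.7451 -1.4507; -1.4507 1.2566]
tr(P') = 6.0016


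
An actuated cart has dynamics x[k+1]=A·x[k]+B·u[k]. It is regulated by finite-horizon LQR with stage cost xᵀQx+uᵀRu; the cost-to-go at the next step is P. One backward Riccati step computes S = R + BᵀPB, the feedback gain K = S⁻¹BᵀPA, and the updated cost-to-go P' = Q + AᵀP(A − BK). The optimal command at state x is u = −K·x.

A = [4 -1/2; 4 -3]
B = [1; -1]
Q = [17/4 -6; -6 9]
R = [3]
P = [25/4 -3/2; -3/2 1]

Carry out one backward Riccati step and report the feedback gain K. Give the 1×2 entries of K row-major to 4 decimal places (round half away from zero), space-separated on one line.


BᵀP = [7.7500 -2.5000]
S = R + BᵀPB = [3] + [10.2500] = [13.2500]
BᵀPA = [21.0000 3.6250]
K = S⁻¹·BᵀPA = [1.5849 0.2736]
A−BK = [2.4151 -0.7736; 5.5849 -2.7264]
AᵀP(A−BK) = [34.7170 -9.2453; -9.2453 5.0708]
P' = Q + AᵀP(A−BK) = [38.9670 -15.2453; -15.2453 14.0708]
tr(P') = 53.0377

1.5849 0.2736


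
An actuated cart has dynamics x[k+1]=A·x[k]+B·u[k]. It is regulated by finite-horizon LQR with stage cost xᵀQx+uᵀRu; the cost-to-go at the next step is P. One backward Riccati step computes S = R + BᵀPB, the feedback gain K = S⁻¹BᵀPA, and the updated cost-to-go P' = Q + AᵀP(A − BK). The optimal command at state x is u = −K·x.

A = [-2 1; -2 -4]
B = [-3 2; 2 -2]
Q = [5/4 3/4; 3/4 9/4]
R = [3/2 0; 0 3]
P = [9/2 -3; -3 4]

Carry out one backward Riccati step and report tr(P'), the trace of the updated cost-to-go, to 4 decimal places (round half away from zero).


21.3056

BᵀP = [-19.5000 17.0000; 15.0000 -14.0000]
S = R + BᵀPB = [3/2 0; 0 3] + [92.5000 -73.0000; -73.0000 58.0000] = [94.0000 -73.0000; -73.0000 61.0000]
BᵀPA = [5.0000 -87.5000; -2.0000 71.0000]
K = S⁻¹·BᵀPA = [0.3926 -0.3815; 0.4370 0.7074]
A−BK = [-1.6963 -1.5593; -1.9111 -1.8222]
AᵀP(A−BK) = [8.9111 8.3222; 8.3222 8.8944]
P' = Q + AᵀP(A−BK) = [10.1611 9.0722; 9.0722 11.1444]
tr(P') = 21.3056


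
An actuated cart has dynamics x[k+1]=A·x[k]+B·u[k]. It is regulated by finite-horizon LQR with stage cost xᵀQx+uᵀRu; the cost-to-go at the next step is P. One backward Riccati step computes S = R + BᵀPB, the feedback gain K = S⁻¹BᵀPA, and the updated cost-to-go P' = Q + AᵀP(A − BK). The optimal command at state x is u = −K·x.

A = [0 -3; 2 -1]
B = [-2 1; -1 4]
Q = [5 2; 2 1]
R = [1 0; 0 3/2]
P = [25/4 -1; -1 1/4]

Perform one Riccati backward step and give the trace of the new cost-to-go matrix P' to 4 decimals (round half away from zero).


BᵀP = [-11.5000 1.7500; 2.2500 0.0000]
S = R + BᵀPB = [1 0; 0 3/2] + [21.2500 -4.5000; -4.5000 2.2500] = [22.2500 -4.5000; -4.5000 3.7500]
BᵀPA = [3.5000 32.7500; 0.0000 -6.7500]
K = S⁻¹·BᵀPA = [0.2077 1.4629; 0.2493 -0.0445]
A−BK = [0.1662 -0.0297; 1.2107 0.6409]
AᵀP(A−BK) = [0.2730 0.3798; 0.3798 2.2893]
P' = Q + AᵀP(A−BK) = [5.2730 2.3798; 2.3798 3.2893]
tr(P') = 8.5623

8.5623


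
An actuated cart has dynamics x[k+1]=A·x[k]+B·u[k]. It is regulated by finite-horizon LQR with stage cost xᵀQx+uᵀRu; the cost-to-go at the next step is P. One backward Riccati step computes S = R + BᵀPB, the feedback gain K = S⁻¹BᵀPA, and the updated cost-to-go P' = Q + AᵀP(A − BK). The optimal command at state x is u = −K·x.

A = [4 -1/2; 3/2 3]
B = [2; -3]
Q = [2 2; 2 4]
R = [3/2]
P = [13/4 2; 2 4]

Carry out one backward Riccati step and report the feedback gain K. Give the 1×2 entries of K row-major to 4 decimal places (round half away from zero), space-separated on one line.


-0.3774 -0.9151

BᵀP = [0.5000 -8.0000]
S = R + BᵀPB = [3/2] + [25.0000] = [26.5000]
BᵀPA = [-10.0000 -24.2500]
K = S⁻¹·BᵀPA = [-0.3774 -0.9151]
A−BK = [4.7547 1.3302; 0.3679 0.2547]
AᵀP(A−BK) = [81.2264 24.8491; 24.8491 8.6215]
P' = Q + AᵀP(A−BK) = [83.2264 26.8491; 26.8491 12.6215]
tr(P') = 95.8479


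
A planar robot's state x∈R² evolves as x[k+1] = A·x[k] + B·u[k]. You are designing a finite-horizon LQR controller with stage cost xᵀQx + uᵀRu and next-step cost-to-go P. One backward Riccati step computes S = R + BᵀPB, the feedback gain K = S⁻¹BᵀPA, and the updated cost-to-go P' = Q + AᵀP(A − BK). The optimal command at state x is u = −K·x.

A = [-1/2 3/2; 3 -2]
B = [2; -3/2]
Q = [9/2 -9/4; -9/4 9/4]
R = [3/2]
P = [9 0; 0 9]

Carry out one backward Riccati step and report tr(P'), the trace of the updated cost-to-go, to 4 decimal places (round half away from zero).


53.3279

BᵀP = [18.0000 -13.5000]
S = R + BᵀPB = [3/2] + [56.2500] = [57.7500]
BᵀPA = [-49.5000 54.0000]
K = S⁻¹·BᵀPA = [-0.8571 0.9351]
A−BK = [1.2143 -0.3701; 1.7143 -0.5974]
AᵀP(A−BK) = [40.8214 -14.4643; -14.4643 5.7565]
P' = Q + AᵀP(A−BK) = [45.3214 -16.7143; -16.7143 8.0065]
tr(P') = 53.3279


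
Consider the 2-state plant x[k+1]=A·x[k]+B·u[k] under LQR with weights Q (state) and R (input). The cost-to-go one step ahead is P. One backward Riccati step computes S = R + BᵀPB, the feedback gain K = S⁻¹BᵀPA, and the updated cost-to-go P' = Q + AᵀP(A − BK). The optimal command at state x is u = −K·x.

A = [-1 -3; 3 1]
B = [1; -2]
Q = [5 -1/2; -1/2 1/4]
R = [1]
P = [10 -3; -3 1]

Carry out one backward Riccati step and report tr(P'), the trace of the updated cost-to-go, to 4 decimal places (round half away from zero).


BᵀP = [16.0000 -5.0000]
S = R + BᵀPB = [1] + [26.0000] = [27.0000]
BᵀPA = [-31.0000 -53.0000]
K = S⁻¹·BᵀPA = [-1.1481 -1.9630]
A−BK = [0.1481 -1.0370; 0.7037 -2.9259]
AᵀP(A−BK) = [1.4074 2.1481; 2.1481 4.9630]
P' = Q + AᵀP(A−BK) = [6.4074 1.6481; 1.6481 5.2130]
tr(P') = 11.6204

11.6204


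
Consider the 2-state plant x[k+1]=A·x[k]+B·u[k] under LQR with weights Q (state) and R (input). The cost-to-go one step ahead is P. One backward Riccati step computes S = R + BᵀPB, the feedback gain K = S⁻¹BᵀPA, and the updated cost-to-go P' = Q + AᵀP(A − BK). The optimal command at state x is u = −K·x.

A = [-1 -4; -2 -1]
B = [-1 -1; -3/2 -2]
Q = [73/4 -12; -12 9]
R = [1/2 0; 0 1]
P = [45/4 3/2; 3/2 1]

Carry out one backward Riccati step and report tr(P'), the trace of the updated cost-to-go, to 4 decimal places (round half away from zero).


44.9353

BᵀP = [-13.5000 -3.0000; -14.2500 -3.5000]
S = R + BᵀPB = [1/2 0; 0 1] + [18.0000 19.5000; 19.5000 21.2500] = [18.5000 19.5000; 19.5000 22.2500]
BᵀPA = [19.5000 57.0000; 21.2500 60.5000]
K = S⁻¹·BᵀPA = [0.6215 2.8207; 0.4104 0.2470]
A−BK = [0.0319 -0.9323; -0.2470 3.7251]
AᵀP(A−BK) = [0.4104 0.2470; 0.2470 17.2749]
P' = Q + AᵀP(A−BK) = [18.6604 -11.7530; -11.7530 26.2749]
tr(P') = 44.9353


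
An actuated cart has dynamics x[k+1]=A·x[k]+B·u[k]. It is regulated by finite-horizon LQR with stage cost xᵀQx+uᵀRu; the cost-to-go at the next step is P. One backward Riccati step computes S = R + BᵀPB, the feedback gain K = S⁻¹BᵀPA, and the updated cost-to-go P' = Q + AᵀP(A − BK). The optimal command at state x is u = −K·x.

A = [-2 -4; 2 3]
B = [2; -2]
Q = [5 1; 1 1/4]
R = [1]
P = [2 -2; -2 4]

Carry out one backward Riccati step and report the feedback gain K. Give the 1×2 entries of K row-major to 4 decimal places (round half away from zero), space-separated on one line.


BᵀP = [8.0000 -12.0000]
S = R + BᵀPB = [1] + [40.0000] = [41.0000]
BᵀPA = [-40.0000 -68.0000]
K = S⁻¹·BᵀPA = [-0.9756 -1.6585]
A−BK = [-0.0488 -0.6829; 0.0488 -0.3171]
AᵀP(A−BK) = [0.9756 1.6585; 1.6585 3.2195]
P' = Q + AᵀP(A−BK) = [5.9756 2.6585; 2.6585 3.4695]
tr(P') = 9.4451

-0.9756 -1.6585


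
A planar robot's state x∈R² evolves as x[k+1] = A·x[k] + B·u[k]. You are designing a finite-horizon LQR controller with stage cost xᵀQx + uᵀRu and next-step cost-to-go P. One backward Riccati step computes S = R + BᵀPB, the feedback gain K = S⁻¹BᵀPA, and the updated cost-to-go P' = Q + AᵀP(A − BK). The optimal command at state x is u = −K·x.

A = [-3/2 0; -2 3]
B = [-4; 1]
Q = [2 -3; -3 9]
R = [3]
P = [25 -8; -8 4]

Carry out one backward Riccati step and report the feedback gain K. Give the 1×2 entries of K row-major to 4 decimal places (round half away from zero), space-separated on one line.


0.1911 0.2293

BᵀP = [-108.0000 36.0000]
S = R + BᵀPB = [3] + [468.0000] = [471.0000]
BᵀPA = [90.0000 108.0000]
K = S⁻¹·BᵀPA = [0.1911 0.2293]
A−BK = [-0.7357 0.9172; -2.1911 2.7707]
AᵀP(A−BK) = [7.0525 -8.6369; -8.6369 11.2357]
P' = Q + AᵀP(A−BK) = [9.0525 -11.6369; -11.6369 20.2357]
tr(P') = 29.2882


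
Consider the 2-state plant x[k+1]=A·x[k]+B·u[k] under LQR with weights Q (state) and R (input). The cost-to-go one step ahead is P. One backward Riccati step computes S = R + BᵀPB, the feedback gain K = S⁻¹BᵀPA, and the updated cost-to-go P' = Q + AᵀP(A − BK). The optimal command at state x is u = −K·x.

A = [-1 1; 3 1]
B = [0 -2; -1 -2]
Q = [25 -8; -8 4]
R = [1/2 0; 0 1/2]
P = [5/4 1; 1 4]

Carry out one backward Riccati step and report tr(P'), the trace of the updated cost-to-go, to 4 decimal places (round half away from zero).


33.3244

BᵀP = [-1.0000 -4.0000; -4.5000 -10.0000]
S = R + BᵀPB = [1/2 0; 0 1/2] + [4.0000 10.0000; 10.0000 29.0000] = [4.5000 10.0000; 10.0000 29.5000]
BᵀPA = [-11.0000 -5.0000; -25.5000 -14.5000]
K = S⁻¹·BᵀPA = [-2.1221 -0.0763; -0.1450 -0.4656]
A−BK = [-1.2901 0.0687; 0.5878 -0.0076]
AᵀP(A−BK) = [4.2080 0.0363; 0.0363 0.1164]
P' = Q + AᵀP(A−BK) = [29.2080 -7.9637; -7.9637 4.1164]
tr(P') = 33.3244


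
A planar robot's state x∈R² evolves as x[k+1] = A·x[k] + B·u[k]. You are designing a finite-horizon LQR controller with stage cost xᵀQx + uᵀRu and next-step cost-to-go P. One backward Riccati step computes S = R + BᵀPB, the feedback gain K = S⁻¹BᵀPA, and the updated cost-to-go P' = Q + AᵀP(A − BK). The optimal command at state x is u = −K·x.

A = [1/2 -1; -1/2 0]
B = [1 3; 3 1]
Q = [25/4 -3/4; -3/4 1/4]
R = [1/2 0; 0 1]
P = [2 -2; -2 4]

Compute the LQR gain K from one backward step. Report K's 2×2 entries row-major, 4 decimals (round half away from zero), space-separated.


-0.2470 0.1252 0.2278 -0.3409

BᵀP = [-4.0000 10.0000; 4.0000 -2.0000]
S = R + BᵀPB = [1/2 0; 0 1] + [26.0000 -2.0000; -2.0000 10.0000] = [26.5000 -2.0000; -2.0000 11.0000]
BᵀPA = [-7.0000 4.0000; 3.0000 -4.0000]
K = S⁻¹·BᵀPA = [-0.2470 0.1252; 0.2278 -0.3409]
A−BK = [0.0635 -0.1026; 0.0130 -0.0348]
AᵀP(A−BK) = [0.0878 -0.1009; -0.1009 0.1357]
P' = Q + AᵀP(A−BK) = [6.3378 -0.8509; -0.8509 0.3857]
tr(P') = 6.7235


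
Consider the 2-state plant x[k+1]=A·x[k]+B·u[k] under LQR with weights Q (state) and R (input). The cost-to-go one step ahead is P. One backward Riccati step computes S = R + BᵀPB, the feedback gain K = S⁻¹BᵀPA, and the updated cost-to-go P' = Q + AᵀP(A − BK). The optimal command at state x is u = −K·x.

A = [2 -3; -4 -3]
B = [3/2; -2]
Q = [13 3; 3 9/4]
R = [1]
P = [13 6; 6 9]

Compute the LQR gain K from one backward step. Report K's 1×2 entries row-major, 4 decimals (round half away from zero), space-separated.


BᵀP = [7.5000 -9.0000]
S = R + BᵀPB = [1] + [29.2500] = [30.2500]
BᵀPA = [51.0000 4.5000]
K = S⁻¹·BᵀPA = [1.6860 0.1488]
A−BK = [-0.5289 -3.2231; -0.6281 -2.7025]
AᵀP(A−BK) = [14.0165 58.4132; 58.4132 305.3306]
P' = Q + AᵀP(A−BK) = [27.0165 61.4132; 61.4132 307.5806]
tr(P') = 334.5971

1.6860 0.1488


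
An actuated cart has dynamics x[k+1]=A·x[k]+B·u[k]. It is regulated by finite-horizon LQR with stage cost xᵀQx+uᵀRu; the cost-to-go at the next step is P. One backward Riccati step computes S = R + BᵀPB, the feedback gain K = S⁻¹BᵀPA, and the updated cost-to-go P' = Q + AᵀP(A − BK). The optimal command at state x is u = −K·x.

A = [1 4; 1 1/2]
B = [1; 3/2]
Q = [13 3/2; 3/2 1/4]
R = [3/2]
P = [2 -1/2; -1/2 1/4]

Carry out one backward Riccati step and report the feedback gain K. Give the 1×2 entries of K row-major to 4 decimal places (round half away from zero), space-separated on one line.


0.4390 1.9268

BᵀP = [1.2500 -0.1250]
S = R + BᵀPB = [3/2] + [1.0625] = [2.5625]
BᵀPA = [1.1250 4.9375]
K = S⁻¹·BᵀPA = [0.4390 1.9268]
A−BK = [0.5610 2.0732; 0.3415 -2.3902]
AᵀP(A−BK) = [0.7561 3.7073; 3.7073 20.5488]
P' = Q + AᵀP(A−BK) = [13.7561 5.2073; 5.2073 20.7988]
tr(P') = 34.5549


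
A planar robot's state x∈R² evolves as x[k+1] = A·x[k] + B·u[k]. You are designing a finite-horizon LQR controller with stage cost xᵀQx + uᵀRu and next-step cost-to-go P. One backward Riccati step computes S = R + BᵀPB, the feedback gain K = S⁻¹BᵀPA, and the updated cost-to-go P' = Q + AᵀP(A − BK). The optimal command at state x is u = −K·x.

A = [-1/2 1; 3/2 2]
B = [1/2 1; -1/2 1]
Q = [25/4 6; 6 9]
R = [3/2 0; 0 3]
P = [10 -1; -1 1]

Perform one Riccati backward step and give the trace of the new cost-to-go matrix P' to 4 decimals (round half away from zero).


BᵀP = [5.5000 -1.0000; 9.0000 0.0000]
S = R + BᵀPB = [3/2 0; 0 3] + [3.2500 4.5000; 4.5000 9.0000] = [4.7500 4.5000; 4.5000 12.0000]
BᵀPA = [-4.2500 3.5000; -4.5000 9.0000]
K = S⁻¹·BᵀPA = [-0.8367 0.0408; -0.0612 0.7347]
A−BK = [-0.0204 0.2449; 1.1429 1.2857]
AᵀP(A−BK) = [2.4184 0.9796; 0.9796 3.2449]
P' = Q + AᵀP(A−BK) = [8.6684 6.9796; 6.9796 12.2449]
tr(P') = 20.9133

20.9133


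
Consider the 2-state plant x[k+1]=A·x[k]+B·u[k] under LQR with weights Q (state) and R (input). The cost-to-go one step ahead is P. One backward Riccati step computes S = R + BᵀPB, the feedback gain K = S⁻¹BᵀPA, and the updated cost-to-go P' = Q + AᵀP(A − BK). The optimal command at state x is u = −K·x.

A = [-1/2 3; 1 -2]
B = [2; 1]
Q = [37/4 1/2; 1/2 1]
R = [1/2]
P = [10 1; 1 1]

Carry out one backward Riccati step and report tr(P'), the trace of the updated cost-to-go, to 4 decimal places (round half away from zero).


BᵀP = [21.0000 3.0000]
S = R + BᵀPB = [1/2] + [45.0000] = [45.5000]
BᵀPA = [-7.5000 57.0000]
K = S⁻¹·BᵀPA = [-0.1648 1.2527]
A−BK = [-0.1703 0.4945; 1.1648 -3.2527]
AᵀP(A−BK) = [1.2637 -3.6044; -3.6044 10.5934]
P' = Q + AᵀP(A−BK) = [10.5137 -3.1044; -3.1044 11.5934]
tr(P') = 22.1071

22.1071


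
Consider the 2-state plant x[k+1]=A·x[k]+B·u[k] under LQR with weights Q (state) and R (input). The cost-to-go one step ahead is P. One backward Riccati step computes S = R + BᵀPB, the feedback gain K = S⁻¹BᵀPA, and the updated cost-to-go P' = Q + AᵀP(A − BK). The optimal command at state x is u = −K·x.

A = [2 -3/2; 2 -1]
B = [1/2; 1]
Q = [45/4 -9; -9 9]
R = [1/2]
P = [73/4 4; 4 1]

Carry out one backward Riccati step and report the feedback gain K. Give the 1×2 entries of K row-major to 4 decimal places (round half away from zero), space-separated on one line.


BᵀP = [13.1250 3.0000]
S = R + BᵀPB = [1/2] + [9.5625] = [10.0625]
BᵀPA = [32.2500 -22.6875]
K = S⁻¹·BᵀPA = [3.2050 -2.2547]
A−BK = [0.3975 -0.3727; -1.2050 1.2547]
AᵀP(A−BK) = [5.6398 -4.0373; -4.0373 2.9099]
P' = Q + AᵀP(A−BK) = [16.8898 -13.0373; -13.0373 11.9099]
tr(P') = 28.7997

3.2050 -2.2547


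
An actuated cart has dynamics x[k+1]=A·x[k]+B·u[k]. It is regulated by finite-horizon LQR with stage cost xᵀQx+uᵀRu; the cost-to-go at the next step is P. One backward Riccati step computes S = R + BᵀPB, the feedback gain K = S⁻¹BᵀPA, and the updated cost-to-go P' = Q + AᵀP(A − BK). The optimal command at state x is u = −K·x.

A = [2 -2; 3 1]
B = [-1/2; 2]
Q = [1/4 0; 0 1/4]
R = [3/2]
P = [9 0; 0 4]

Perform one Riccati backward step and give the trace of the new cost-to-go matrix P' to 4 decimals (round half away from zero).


BᵀP = [-4.5000 8.0000]
S = R + BᵀPB = [3/2] + [18.2500] = [19.7500]
BᵀPA = [15.0000 17.0000]
K = S⁻¹·BᵀPA = [0.7595 0.8608]
A−BK = [2.3797 -1.5696; 1.4810 -0.7215]
AᵀP(A−BK) = [60.6076 -36.9114; -36.9114 25.3671]
P' = Q + AᵀP(A−BK) = [60.8576 -36.9114; -36.9114 25.6171]
tr(P') = 86.4747

86.4747


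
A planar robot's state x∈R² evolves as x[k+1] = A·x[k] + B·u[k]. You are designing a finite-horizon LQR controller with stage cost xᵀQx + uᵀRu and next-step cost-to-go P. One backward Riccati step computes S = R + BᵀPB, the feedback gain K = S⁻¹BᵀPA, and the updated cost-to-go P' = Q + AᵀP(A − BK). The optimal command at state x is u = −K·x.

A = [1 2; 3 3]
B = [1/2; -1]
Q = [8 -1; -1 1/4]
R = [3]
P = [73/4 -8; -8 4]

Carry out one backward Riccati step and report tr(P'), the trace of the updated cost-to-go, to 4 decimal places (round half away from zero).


19.7133

BᵀP = [17.1250 -8.0000]
S = R + BᵀPB = [3] + [16.5625] = [19.5625]
BᵀPA = [-6.8750 10.2500]
K = S⁻¹·BᵀPA = [-0.3514 0.5240]
A−BK = [1.1757 1.7380; 2.6486 3.5240]
AᵀP(A−BK) = [3.8339 4.1022; 4.1022 7.6294]
P' = Q + AᵀP(A−BK) = [11.8339 3.1022; 3.1022 7.8794]
tr(P') = 19.7133


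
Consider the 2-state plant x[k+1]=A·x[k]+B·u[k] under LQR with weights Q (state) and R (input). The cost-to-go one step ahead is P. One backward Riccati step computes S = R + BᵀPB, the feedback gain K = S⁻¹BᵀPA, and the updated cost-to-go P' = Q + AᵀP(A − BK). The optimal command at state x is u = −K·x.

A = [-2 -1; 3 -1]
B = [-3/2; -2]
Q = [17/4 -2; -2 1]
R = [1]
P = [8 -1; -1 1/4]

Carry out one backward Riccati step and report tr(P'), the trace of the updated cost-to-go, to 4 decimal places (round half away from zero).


BᵀP = [-10.0000 1.0000]
S = R + BᵀPB = [1] + [13.0000] = [14.0000]
BᵀPA = [23.0000 9.0000]
K = S⁻¹·BᵀPA = [1.6429 0.6429]
A−BK = [0.4643 -0.0357; 6.2857 0.2857]
AᵀP(A−BK) = [8.4643 1.4643; 1.4643 0.4643]
P' = Q + AᵀP(A−BK) = [12.7143 -0.5357; -0.5357 1.4643]
tr(P') = 14.1786

14.1786


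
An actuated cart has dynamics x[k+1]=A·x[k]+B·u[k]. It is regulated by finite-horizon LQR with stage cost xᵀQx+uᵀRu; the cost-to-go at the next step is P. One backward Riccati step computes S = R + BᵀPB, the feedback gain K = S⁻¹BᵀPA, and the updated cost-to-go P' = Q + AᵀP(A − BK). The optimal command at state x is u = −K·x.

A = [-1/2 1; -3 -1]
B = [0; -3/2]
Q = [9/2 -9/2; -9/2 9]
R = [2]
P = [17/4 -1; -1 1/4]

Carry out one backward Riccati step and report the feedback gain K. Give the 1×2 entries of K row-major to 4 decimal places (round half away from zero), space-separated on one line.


0.1463 0.7317

BᵀP = [1.5000 -0.3750]
S = R + BᵀPB = [2] + [0.5625] = [2.5625]
BᵀPA = [0.3750 1.8750]
K = S⁻¹·BᵀPA = [0.1463 0.7317]
A−BK = [-0.5000 1.0000; -2.7805 0.0976]
AᵀP(A−BK) = [0.2576 0.8506; 0.8506 5.1280]
P' = Q + AᵀP(A−BK) = [4.7576 -3.6494; -3.6494 14.1280]
tr(P') = 18.8857


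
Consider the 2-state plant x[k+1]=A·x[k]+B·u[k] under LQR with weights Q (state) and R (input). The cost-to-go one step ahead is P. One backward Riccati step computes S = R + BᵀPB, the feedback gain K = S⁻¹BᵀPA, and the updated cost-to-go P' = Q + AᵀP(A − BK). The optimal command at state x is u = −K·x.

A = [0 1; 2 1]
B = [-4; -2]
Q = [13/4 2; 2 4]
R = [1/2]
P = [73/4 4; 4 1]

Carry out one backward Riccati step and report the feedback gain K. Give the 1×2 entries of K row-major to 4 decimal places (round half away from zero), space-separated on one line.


-0.0999 -0.2746

BᵀP = [-81.0000 -18.0000]
S = R + BᵀPB = [1/2] + [360.0000] = [360.5000]
BᵀPA = [-36.0000 -99.0000]
K = S⁻¹·BᵀPA = [-0.0999 -0.2746]
A−BK = [-0.3994 -0.0985; 1.8003 0.4508]
AᵀP(A−BK) = [0.4050 0.1137; 0.1137 0.0628]
P' = Q + AᵀP(A−BK) = [3.6550 2.1137; 2.1137 4.0628]
tr(P') = 7.7178


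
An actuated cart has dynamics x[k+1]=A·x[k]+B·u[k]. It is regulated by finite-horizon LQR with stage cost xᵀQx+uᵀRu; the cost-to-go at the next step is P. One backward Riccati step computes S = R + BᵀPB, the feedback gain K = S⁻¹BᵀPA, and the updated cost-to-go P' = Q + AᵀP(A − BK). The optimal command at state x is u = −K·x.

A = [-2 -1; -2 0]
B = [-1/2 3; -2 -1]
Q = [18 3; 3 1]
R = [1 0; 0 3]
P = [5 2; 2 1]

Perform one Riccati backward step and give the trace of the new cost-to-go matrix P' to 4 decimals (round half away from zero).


21.2336

BᵀP = [-6.5000 -3.0000; 13.0000 5.0000]
S = R + BᵀPB = [1 0; 0 3] + [9.2500 -16.5000; -16.5000 34.0000] = [10.2500 -16.5000; -16.5000 37.0000]
BᵀPA = [19.0000 6.5000; -36.0000 -13.0000]
K = S⁻¹·BᵀPA = [1.0187 0.2430; -0.5187 -0.2430]
A−BK = [0.0654 -0.1495; -0.4813 0.2430]
AᵀP(A−BK) = [1.9720 0.6355; 0.6355 0.2617]
P' = Q + AᵀP(A−BK) = [19.9720 3.6355; 3.6355 1.2617]
tr(P') = 21.2336


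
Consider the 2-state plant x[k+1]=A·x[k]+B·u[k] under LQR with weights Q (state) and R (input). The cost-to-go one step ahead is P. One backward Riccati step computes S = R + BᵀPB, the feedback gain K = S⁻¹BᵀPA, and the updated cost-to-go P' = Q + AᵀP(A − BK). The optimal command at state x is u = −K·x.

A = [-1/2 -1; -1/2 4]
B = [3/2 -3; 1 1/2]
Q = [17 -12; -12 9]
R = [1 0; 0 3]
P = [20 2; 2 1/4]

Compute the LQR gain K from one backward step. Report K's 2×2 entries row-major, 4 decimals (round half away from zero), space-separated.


BᵀP = [32.0000 3.2500; -59.0000 -5.8750]
S = R + BᵀPB = [1 0; 0 3] + [51.2500 -94.3750; -94.3750 174.0625] = [52.2500 -94.3750; -94.3750 177.0625]
BᵀPA = [-17.6250 -19.0000; 32.4375 35.5000]
K = S⁻¹·BᵀPA = [-0.1723 -0.0402; 0.0913 0.1791]
A−BK = [0.0325 -0.4025; -0.3733 3.9507]
AᵀP(A−BK) = [0.0622 -0.0170; -0.0170 0.8793]
P' = Q + AᵀP(A−BK) = [17.0622 -12.0170; -12.0170 9.8793]
tr(P') = 26.9415

-0.1723 -0.0402 0.0913 0.1791


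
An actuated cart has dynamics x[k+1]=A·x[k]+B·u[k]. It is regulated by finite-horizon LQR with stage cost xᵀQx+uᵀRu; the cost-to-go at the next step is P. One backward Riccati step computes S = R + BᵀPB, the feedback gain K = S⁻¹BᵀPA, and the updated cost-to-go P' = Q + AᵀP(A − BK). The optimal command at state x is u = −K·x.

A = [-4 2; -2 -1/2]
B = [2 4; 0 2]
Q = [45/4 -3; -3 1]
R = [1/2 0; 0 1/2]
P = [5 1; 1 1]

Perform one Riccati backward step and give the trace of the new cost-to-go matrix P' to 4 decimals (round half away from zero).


BᵀP = [10.0000 2.0000; 22.0000 6.0000]
S = R + BᵀPB = [1/2 0; 0 1/2] + [20.0000 44.0000; 44.0000 100.0000] = [20.5000 44.0000; 44.0000 100.5000]
BᵀPA = [-44.0000 19.0000; -100.0000 41.0000]
K = S⁻¹·BᵀPA = [-0.1771 0.8491; -0.9175 0.0362]
A−BK = [0.0241 0.1569; -0.1650 -0.5724]
AᵀP(A−BK) = [0.4588 -0.0181; -0.0181 0.6323]
P' = Q + AᵀP(A−BK) = [11.7088 -3.0181; -3.0181 1.6323]
tr(P') = 13.3410

13.3410
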